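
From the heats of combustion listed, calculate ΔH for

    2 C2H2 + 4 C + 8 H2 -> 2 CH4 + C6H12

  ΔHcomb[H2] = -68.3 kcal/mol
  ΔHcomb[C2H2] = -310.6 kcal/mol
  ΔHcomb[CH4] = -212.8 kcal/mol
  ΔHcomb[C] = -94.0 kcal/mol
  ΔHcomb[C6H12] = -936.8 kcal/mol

With combustion enthalpies, reactants minus products:
= [2·(-310.6) + 4·(-94.0) + 8·(-68.3)] − [2·(-212.8) + 1·(-936.8)]
= -181.2 kcal/mol

ΔH = -181.2 kcal/mol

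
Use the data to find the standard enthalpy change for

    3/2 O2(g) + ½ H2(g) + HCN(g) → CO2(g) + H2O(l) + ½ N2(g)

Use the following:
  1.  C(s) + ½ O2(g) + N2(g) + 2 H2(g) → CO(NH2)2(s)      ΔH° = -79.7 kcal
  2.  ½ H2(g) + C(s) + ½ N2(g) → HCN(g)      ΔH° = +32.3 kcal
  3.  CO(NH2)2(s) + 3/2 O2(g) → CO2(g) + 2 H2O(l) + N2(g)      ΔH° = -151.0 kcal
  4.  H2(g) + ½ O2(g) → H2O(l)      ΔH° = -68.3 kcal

eq. 1 as written: -79.7 kcal
eq. 2 reversed (HCN(g) must end up as a reactant): -32.3 kcal
eq. 3 as written (CO2(g) already on the product side): -151.0 kcal
eq. 4 reversed: +68.3 kcal
ΔH° = (1)·(-79.7) + (-1)·(+32.3) + (1)·(-151.0) + (-1)·(-68.3) = -194.7 kcal

ΔH° = -194.7 kcal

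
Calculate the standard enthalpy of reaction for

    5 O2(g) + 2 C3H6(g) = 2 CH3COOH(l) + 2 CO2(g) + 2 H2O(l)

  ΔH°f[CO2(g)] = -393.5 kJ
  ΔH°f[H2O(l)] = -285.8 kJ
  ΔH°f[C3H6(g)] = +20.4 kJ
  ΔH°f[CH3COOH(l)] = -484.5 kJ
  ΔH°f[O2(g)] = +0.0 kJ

ΔH°rxn = Σ nΔHf°(products) − Σ nΔHf°(reactants).
Products: 2·(-484.5) + 2·(-393.5) + 2·(-285.8) = -2327.6
Reactants: 5·(+0.0) + 2·(+20.4) = +40.8
ΔHrxn = (-2327.6) − (+40.8) = -2368.4 kJ

ΔHrxn = -2368.4 kJ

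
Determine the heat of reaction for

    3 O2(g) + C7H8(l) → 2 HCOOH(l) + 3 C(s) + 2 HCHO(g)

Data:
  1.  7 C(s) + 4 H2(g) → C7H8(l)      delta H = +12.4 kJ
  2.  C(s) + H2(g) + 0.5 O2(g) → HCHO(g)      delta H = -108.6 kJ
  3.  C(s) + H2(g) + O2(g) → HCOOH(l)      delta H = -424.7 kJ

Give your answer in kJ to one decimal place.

eq. 1 reversed (reverse to put C7H8(l) on the reactant side): -12.4 kJ
eq. 2 × 2 (scale by 2 for the 2 HCHO(g)): (2)·(-108.6) = -217.2 kJ
eq. 3 × 2 (×2 to match 2 HCOOH(l) in the target): (2)·(-424.7) = -849.4 kJ
Since enthalpy is a state function, delta H = (-1)·(+12.4) + (2)·(-108.6) + (2)·(-424.7) = -1079.0 kJ

delta H = -1079.0 kJ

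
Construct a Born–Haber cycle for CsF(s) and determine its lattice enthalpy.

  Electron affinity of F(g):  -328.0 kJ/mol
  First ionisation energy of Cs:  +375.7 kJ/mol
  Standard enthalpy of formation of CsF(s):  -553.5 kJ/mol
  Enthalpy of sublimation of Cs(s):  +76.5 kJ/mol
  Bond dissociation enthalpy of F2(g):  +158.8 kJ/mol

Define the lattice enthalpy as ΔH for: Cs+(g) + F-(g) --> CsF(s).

U = -757.1 kJ/mol

ΔHf° = 1·ΔHsub + 1·(ΣIE) + 1/2·D(F2) + 1·EA + U
-553.5 = 1·(+76.5) + 1·(+375.7) + 1/2·(+158.8) + 1·(-328.0) + U
U = -553.5 − (+203.6) = -757.1 kJ/mol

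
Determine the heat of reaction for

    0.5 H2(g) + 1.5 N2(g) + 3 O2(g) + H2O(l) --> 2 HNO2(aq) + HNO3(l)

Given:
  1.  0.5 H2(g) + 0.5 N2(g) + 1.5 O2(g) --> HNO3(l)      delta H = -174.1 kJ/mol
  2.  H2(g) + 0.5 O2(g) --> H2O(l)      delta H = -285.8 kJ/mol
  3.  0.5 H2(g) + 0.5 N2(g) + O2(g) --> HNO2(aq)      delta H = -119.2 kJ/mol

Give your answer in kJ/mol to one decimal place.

eq. 1 as written (HNO3(l) already on the product side): -174.1 kJ/mol
eq. 2 reversed (H2O(l) must end up as a reactant): +285.8 kJ/mol
eq. 3 × 2 (scale by 2 for the 2 HNO2(aq)): (2)·(-119.2) = -238.4 kJ/mol
delta H = (1)·(-174.1) + (-1)·(-285.8) + (2)·(-119.2) = -126.7 kJ/mol

delta H = -126.7 kJ/mol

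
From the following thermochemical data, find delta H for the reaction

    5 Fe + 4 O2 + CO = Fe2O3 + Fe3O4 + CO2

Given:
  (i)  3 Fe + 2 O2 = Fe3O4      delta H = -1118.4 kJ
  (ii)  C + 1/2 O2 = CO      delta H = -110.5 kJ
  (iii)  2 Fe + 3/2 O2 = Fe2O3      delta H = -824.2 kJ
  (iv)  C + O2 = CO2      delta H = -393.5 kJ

(i) as written (Fe3O4 already on the product side): -1118.4 kJ
(ii) reversed (reverse to put CO on the reactant side): +110.5 kJ
(iii) as written (Fe2O3 already on the product side): -824.2 kJ
(iv) as written (CO2 already on the product side): -393.5 kJ
delta H = (-1118.4) + (+110.5) + (-824.2) + (-393.5) = -2225.6 kJ

delta H = -2225.6 kJ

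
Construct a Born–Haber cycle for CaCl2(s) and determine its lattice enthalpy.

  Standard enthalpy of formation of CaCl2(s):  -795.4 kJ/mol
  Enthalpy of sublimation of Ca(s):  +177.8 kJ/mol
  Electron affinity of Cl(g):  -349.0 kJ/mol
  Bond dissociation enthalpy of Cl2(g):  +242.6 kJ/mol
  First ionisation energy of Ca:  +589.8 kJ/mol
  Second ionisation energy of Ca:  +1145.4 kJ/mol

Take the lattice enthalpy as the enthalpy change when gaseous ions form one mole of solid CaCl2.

U = -2253.0 kJ/mol

ΔHf° = 1·ΔHsub + 1·(ΣIE) + 1·D(Cl2) + 2·EA + U
-795.4 = 1·(+177.8) + 1·(+1735.2) + 1·(+242.6) + 2·(-349.0) + U
U = -795.4 − (+1457.6) = -2253.0 kJ/mol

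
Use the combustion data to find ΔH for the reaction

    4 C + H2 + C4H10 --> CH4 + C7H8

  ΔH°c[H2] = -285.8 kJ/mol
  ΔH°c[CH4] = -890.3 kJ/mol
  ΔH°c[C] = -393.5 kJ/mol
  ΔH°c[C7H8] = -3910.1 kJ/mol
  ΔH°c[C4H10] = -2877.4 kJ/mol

Using ΔH = Σ nΔHc°(reactants) − Σ nΔHc°(products):
= [4·(-393.5) + 1·(-285.8) + 1·(-2877.4)] − [1·(-890.3) + 1·(-3910.1)]
= 63.2 kJ/mol

ΔH = 63.2 kJ/mol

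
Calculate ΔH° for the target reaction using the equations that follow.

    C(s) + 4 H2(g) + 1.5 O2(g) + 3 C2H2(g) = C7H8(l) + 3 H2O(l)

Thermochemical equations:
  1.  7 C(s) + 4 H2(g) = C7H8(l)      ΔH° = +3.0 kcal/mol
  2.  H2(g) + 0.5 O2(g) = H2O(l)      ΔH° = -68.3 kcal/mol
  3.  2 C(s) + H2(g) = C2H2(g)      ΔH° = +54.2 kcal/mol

ΔH° = -364.5 kcal/mol

eq. 1 as written (C7H8(l) already on the product side): +3.0 kcal/mol
eq. 2 × 3 (scale by 3 for the 3 H2O(l)): (3)·(-68.3) = -204.9 kcal/mol
eq. 3 reversed and × 3 (C2H2(g) must end up as a reactant; scale by 3 for the 3 C2H2(g)): (-3)·(+54.2) = -162.6 kcal/mol
Summing the manipulated equations, ΔH° = (+3.0) + (-204.9) + (-162.6) = -364.5 kcal/mol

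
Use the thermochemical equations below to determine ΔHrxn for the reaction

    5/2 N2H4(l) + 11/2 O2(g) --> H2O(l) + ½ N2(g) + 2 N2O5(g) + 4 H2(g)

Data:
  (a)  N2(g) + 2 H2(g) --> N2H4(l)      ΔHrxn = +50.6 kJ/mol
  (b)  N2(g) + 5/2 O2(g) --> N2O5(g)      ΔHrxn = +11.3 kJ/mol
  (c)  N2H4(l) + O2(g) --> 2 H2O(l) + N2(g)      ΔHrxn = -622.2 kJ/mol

ΔHrxn = -389.7 kJ/mol

(a) reversed and × 2: (-2)·(+50.6) = -101.2 kJ/mol
(b) × 2: (2)·(+11.3) = +22.6 kJ/mol
(c) × 1/2: (1/2)·(-622.2) = -311.1 kJ/mol
Since enthalpy is a state function, ΔHrxn = (-2)·(+50.6) + (2)·(+11.3) + (1/2)·(-622.2) = -389.7 kJ/mol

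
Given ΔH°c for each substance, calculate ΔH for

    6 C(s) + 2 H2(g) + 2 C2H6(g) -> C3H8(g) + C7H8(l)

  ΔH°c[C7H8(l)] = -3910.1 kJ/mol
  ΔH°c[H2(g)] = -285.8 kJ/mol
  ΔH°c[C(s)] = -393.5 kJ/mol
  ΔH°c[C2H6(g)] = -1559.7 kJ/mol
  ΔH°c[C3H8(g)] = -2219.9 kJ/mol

With combustion enthalpies, reactants minus products:
= [6·(-393.5) + 2·(-285.8) + 2·(-1559.7)] − [1·(-2219.9) + 1·(-3910.1)]
= 78.0 kJ/mol

ΔH = 78.0 kJ/mol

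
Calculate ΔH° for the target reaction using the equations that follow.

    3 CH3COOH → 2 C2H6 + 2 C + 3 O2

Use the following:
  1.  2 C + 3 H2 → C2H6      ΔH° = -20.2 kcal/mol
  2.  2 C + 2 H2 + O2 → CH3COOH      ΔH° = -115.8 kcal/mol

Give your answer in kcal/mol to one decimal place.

eq. 1 × 2 (scale by 2 for the 2 C2H6): (2)·(-20.2) = -40.4 kcal/mol
eq. 2 reversed and × 3 (reverse to put CH3COOH on the reactant side; ×3 to match 3 CH3COOH in the target): (-3)·(-115.8) = +347.4 kcal/mol
ΔH° = (2)·(-20.2) + (-3)·(-115.8) = 307.0 kcal/mol

ΔH° = 307.0 kcal/mol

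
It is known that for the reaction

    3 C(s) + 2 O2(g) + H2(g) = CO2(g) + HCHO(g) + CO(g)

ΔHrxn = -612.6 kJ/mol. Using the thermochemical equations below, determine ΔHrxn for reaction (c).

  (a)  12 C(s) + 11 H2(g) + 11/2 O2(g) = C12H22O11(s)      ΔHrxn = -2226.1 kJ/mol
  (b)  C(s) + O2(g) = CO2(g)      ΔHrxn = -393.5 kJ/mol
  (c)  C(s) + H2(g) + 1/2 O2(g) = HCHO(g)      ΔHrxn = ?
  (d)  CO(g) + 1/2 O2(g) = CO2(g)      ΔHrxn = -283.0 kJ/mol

ΔHrxn = -108.6 kJ/mol

(a): not needed.
(b) × 2: (2)·(-393.5) = -787.0 kJ/mol
(c) as written: contributes x
(d) reversed: +283.0 kJ/mol
-612.6 = (-787.0) + (+283.0) + x
x = (-612.6 − (-504.0)) / (1) = -108.6 kJ/mol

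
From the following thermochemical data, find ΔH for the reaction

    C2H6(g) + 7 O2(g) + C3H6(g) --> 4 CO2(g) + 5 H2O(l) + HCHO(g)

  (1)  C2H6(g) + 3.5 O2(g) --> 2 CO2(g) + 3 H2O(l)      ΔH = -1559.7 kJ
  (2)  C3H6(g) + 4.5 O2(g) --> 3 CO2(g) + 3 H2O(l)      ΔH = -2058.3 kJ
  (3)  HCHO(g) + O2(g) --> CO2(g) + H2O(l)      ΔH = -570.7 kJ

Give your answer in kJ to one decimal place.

(1) as written (C2H6(g) already on the reactant side): -1559.7 kJ
(2) as written (C3H6(g) already on the reactant side): -2058.3 kJ
(3) reversed (reverse to put HCHO(g) on the product side): +570.7 kJ
ΔH = (1)·(-1559.7) + (1)·(-2058.3) + (-1)·(-570.7) = -3047.3 kJ

ΔH = -3047.3 kJ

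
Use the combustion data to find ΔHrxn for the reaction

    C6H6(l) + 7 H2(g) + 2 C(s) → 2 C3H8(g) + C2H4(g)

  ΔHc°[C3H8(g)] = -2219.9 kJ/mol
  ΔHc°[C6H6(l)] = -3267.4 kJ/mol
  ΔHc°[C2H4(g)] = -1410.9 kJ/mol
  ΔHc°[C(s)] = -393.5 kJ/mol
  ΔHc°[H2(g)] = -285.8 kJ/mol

ΔHrxn = -204.3 kJ/mol

Using ΔH = Σ nΔHc°(reactants) − Σ nΔHc°(products):
= [1·(-3267.4) + 7·(-285.8) + 2·(-393.5)] − [2·(-2219.9) + 1·(-1410.9)]
= -204.3 kJ/mol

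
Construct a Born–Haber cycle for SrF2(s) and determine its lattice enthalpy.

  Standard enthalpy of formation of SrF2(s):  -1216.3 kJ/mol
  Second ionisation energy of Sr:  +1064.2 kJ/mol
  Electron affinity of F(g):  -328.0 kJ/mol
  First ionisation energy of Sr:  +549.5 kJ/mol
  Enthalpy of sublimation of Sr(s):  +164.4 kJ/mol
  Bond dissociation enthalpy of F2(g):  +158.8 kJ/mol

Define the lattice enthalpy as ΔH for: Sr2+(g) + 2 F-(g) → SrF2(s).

U = -2497.2 kJ/mol

ΔHf° = 1·ΔHsub + 1·(ΣIE) + 1·D(F2) + 2·EA + U
-1216.3 = 1·(+164.4) + 1·(+1613.7) + 1·(+158.8) + 2·(-328.0) + U
U = -1216.3 − (+1280.9) = -2497.2 kJ/mol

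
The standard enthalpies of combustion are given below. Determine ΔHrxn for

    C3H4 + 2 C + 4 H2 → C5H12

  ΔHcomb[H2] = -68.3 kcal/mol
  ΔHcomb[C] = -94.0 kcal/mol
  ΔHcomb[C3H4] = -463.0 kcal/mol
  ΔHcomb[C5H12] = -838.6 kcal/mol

Using ΔH = Σ nΔHc°(reactants) − Σ nΔHc°(products):
= [1·(-463.0) + 2·(-94.0) + 4·(-68.3)] − [1·(-838.6)]
= -85.6 kcal/mol

ΔHrxn = -85.6 kcal/mol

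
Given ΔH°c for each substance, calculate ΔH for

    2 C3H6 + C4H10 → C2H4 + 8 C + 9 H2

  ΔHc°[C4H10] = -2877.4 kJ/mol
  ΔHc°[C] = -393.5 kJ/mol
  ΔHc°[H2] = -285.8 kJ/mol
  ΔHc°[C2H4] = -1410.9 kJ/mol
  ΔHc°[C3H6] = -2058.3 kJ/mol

ΔH = 137.1 kJ/mol

Using ΔH = Σ nΔHc°(reactants) − Σ nΔHc°(products):
= [2·(-2058.3) + 1·(-2877.4)] − [1·(-1410.9) + 8·(-393.5) + 9·(-285.8)]
= 137.1 kJ/mol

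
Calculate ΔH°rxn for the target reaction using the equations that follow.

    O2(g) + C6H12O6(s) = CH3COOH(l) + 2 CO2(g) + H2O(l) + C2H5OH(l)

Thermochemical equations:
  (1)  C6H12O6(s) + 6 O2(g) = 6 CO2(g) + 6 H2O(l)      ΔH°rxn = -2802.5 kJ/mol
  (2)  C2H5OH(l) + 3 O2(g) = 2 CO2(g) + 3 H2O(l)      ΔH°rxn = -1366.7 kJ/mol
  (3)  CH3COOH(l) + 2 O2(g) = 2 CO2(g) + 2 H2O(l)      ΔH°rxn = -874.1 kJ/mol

(1) as written: -2802.5 kJ/mol
(2) reversed: +1366.7 kJ/mol
(3) reversed: +874.1 kJ/mol
ΔH°rxn = (1)·(-2802.5) + (-1)·(-1366.7) + (-1)·(-874.1) = -561.7 kJ/mol

ΔH°rxn = -561.7 kJ/mol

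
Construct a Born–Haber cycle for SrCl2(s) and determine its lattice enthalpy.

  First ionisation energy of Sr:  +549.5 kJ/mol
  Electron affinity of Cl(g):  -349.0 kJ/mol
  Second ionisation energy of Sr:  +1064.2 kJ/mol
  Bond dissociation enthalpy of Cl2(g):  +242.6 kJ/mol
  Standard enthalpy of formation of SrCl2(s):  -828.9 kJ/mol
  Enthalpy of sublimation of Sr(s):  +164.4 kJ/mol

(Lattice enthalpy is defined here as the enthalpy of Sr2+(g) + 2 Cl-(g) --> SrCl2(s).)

U = -2151.6 kJ/mol

ΔHf° = 1·ΔHsub + 1·(ΣIE) + 1·D(Cl2) + 2·EA + U
-828.9 = 1·(+164.4) + 1·(+1613.7) + 1·(+242.6) + 2·(-349.0) + U
U = -828.9 − (+1322.7) = -2151.6 kJ/mol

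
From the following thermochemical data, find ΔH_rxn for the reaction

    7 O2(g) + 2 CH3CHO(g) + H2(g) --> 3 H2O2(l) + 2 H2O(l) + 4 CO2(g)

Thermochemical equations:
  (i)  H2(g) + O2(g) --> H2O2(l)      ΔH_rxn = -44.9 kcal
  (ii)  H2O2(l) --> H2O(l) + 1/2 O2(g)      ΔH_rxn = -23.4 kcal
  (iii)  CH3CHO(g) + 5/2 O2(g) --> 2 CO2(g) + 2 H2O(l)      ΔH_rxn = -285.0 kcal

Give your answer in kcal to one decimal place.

ΔH_rxn = -568.1 kcal

(i) as written: -44.9 kcal
(ii) reversed and × 2: (-2)·(-23.4) = +46.8 kcal
(iii) × 2: (2)·(-285.0) = -570.0 kcal
By Hess's law, ΔH_rxn = (1)·(-44.9) + (-2)·(-23.4) + (2)·(-285.0) = -568.1 kcal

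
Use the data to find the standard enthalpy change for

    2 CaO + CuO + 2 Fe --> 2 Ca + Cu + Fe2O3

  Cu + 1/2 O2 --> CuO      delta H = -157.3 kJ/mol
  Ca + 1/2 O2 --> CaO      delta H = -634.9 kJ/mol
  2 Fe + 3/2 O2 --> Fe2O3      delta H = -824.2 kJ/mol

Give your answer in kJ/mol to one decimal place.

delta H = 602.9 kJ/mol

equation 1 reversed: +157.3 kJ/mol
equation 2 reversed and × 2: (-2)·(-634.9) = +1269.8 kJ/mol
equation 3 as written: -824.2 kJ/mol
Combining the equations, delta H = (+157.3) + (+1269.8) + (-824.2) = 602.9 kJ/mol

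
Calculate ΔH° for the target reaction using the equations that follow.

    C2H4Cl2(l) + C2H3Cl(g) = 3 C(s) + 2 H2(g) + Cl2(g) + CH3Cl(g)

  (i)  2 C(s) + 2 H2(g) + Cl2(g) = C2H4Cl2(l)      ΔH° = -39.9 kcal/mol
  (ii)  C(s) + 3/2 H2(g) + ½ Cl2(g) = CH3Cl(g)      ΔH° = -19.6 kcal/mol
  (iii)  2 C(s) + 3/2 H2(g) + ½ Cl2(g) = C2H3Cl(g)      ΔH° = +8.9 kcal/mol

ΔH° = 11.4 kcal/mol

(i) reversed (C2H4Cl2(l) must end up as a reactant): +39.9 kcal/mol
(ii) as written (CH3Cl(g) already on the product side): -19.6 kcal/mol
(iii) reversed (C2H3Cl(g) must end up as a reactant): -8.9 kcal/mol
ΔH° = (-1)·(-39.9) + (1)·(-19.6) + (-1)·(+8.9) = 11.4 kcal/mol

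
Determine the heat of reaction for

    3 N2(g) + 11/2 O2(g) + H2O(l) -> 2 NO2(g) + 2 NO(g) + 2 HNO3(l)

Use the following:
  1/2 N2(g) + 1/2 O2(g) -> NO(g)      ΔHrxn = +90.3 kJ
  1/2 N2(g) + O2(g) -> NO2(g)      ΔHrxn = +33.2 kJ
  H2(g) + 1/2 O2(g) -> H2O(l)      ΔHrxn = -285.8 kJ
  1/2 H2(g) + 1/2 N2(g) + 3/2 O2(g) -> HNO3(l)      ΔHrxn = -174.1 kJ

ΔHrxn = 184.6 kJ

equation 1 × 2 (scale by 2 for the 2 NO(g)): (2)·(+90.3) = +180.6 kJ
equation 2 × 2 (×2 to match 2 NO2(g) in the target): (2)·(+33.2) = +66.4 kJ
equation 3 reversed (reverse to put H2O(l) on the reactant side): +285.8 kJ
equation 4 × 2 (×2 to match 2 HNO3(l) in the target): (2)·(-174.1) = -348.2 kJ
Since enthalpy is a state function, ΔHrxn = (2)·(+90.3) + (2)·(+33.2) + (-1)·(-285.8) + (2)·(-174.1) = 184.6 kJ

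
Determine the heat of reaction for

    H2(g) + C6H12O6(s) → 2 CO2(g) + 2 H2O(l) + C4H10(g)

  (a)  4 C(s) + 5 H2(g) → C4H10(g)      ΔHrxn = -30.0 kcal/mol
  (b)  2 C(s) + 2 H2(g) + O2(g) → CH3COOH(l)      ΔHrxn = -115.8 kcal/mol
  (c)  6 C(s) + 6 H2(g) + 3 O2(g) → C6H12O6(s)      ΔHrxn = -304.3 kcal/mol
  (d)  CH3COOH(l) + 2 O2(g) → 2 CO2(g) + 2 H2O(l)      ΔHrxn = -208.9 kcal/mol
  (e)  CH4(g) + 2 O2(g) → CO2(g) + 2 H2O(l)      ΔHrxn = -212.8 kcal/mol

(a) as written: -30.0 kcal/mol
(b) as written: -115.8 kcal/mol
(c) reversed: +304.3 kcal/mol
(d) as written: -208.9 kcal/mol
(e): not needed.
Summing the manipulated equations, ΔHrxn = (-30.0) + (-115.8) + (+304.3) + (-208.9) = -50.4 kcal/mol

ΔHrxn = -50.4 kcal/mol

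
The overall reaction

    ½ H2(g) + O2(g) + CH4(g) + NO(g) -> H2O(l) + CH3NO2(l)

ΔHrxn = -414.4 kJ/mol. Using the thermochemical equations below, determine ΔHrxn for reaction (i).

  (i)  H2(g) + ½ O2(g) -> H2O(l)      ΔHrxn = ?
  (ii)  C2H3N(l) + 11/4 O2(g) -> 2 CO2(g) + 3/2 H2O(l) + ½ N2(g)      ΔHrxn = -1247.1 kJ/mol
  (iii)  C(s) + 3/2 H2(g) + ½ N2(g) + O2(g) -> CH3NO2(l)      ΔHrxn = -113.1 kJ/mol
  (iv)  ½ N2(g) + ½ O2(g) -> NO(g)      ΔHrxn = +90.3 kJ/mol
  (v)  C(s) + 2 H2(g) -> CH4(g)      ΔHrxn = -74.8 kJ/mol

(i) as written: contributes x
(ii): not needed (C2H3N(l) appears nowhere else).
(iii) as written (CH3NO2(l) already on the product side): -113.1 kJ/mol
(iv) reversed (NO(g) must end up as a reactant): -90.3 kJ/mol
(v) reversed (CH4(g) must end up as a reactant): +74.8 kJ/mol
-414.4 = (-113.1) + (-90.3) + (+74.8) + x
x = (-414.4 − (-128.6)) / (1) = -285.8 kJ/mol

ΔHrxn = -285.8 kJ/mol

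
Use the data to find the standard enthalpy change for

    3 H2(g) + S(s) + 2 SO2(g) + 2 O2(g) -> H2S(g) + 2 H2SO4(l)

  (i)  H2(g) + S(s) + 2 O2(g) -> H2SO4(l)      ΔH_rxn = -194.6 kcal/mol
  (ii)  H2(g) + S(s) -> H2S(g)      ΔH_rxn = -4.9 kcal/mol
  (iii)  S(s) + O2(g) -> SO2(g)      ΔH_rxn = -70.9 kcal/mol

(i) × 2 (×2 to match 2 H2SO4(l) in the target): (2)·(-194.6) = -389.2 kcal/mol
(ii) as written (H2S(g) already on the product side): -4.9 kcal/mol
(iii) reversed and × 2 (SO2(g) must end up as a reactant; ×2 to match 2 SO2(g) in the target): (-2)·(-70.9) = +141.8 kcal/mol
ΔH_rxn = (2)·(-194.6) + (1)·(-4.9) + (-2)·(-70.9) = -252.3 kcal/mol

ΔH_rxn = -252.3 kcal/mol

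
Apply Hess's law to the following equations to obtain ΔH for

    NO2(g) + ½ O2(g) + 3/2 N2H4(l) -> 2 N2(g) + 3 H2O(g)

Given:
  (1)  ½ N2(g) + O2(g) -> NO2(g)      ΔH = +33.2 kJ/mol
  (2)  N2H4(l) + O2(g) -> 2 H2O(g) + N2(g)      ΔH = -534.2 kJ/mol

(1) reversed (reverse to put NO2(g) on the reactant side): -33.2 kJ/mol
(2) × 3/2 (×3/2 to match 3/2 N2H4(l) in the target): (3/2)·(-534.2) = -801.3 kJ/mol
ΔH = (-33.2) + (-801.3) = -834.5 kJ/mol

ΔH = -834.5 kJ/mol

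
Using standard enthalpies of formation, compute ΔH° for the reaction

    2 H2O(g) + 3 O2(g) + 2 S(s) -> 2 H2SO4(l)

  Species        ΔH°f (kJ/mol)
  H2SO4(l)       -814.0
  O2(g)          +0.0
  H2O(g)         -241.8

ΔH° = -1144.4 kJ/mol

Products: 2·(-814.0) = -1628.0
Reactants: 2·(-241.8) + 3·(+0.0) + 2·(+0.0) = -483.6
ΔH° = (-1628.0) − (-483.6) = -1144.4 kJ/mol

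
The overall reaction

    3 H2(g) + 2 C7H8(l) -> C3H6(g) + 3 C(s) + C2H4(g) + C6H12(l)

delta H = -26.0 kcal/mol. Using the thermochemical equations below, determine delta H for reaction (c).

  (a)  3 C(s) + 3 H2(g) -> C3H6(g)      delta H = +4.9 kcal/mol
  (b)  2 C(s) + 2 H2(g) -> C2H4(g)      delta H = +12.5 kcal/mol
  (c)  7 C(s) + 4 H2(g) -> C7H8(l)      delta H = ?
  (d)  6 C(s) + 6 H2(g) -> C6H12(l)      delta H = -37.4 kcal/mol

(a) as written (C3H6(g) already on the product side): +4.9 kcal/mol
(b) as written (C2H4(g) already on the product side): +12.5 kcal/mol
(c) reversed and × 2 (C7H8(l) must end up as a reactant; ×2 to match 2 C7H8(l) in the target): contributes −2·x
(d) as written (C6H12(l) already on the product side): -37.4 kcal/mol
-26.0 = (+4.9) + (+12.5) + (-37.4) − 2·x
x = (-26.0 − (-20.0)) / (-2) = 3.0 kcal/mol

delta H = 3.0 kcal/mol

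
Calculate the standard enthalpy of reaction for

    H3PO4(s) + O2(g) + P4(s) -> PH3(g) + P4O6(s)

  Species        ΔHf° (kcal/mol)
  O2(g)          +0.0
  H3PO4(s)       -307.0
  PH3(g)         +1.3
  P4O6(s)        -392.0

ΔH°rxn = Σ nΔHf°(products) − Σ nΔHf°(reactants).
Products: 1·(+1.3) + 1·(-392.0) = -390.7
Reactants: 1·(-307.0) + 1·(+0.0) + 1·(+0.0) = -307.0
ΔH°rxn = (-390.7) − (-307.0) = -83.7 kcal/mol

ΔH°rxn = -83.7 kcal/mol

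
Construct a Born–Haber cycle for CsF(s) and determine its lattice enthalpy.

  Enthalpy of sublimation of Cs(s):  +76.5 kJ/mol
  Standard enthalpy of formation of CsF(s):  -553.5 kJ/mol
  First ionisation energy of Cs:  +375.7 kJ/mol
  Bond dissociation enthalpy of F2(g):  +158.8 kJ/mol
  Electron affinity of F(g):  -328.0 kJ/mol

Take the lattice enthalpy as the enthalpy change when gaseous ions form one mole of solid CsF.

ΔHf° = 1·ΔHsub + 1·(ΣIE) + 1/2·D(F2) + 1·EA + U
-553.5 = 1·(+76.5) + 1·(+375.7) + 1/2·(+158.8) + 1·(-328.0) + U
U = -553.5 − (+203.6) = -757.1 kJ/mol

U = -757.1 kJ/mol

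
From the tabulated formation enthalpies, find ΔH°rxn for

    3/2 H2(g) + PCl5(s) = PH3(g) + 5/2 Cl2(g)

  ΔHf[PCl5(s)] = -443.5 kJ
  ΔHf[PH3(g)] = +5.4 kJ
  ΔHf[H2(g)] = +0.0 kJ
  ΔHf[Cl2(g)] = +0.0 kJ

ΔH°rxn = Σ nΔHf°(products) − Σ nΔHf°(reactants).
Products: 1·(+5.4) + 5/2·(+0.0) = +5.4
Reactants: 3/2·(+0.0) + 1·(-443.5) = -443.5
ΔH°rxn = (+5.4) − (-443.5) = 448.9 kJ

ΔH°rxn = 448.9 kJ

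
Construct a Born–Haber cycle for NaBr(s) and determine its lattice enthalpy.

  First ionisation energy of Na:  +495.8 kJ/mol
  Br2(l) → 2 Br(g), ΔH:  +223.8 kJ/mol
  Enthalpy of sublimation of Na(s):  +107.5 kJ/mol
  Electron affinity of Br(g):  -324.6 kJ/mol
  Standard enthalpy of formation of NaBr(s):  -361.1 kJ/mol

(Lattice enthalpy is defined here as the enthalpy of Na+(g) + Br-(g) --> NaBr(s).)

ΔHf° = 1·ΔHsub + 1·(ΣIE) + 1/2·D(Br2) + 1·EA + U
-361.1 = 1·(+107.5) + 1·(+495.8) + 1/2·(+223.8) + 1·(-324.6) + U
U = -361.1 − (+390.6) = -751.7 kJ/mol

U = -751.7 kJ/mol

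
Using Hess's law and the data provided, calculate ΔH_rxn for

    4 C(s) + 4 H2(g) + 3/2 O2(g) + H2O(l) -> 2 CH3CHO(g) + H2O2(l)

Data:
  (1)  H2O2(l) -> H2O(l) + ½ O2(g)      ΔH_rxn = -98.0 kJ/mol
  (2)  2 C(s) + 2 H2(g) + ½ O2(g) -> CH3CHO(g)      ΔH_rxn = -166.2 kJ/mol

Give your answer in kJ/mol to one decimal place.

ΔH_rxn = -234.4 kJ/mol

(1) reversed (H2O2(l) must end up as a product): +98.0 kJ/mol
(2) × 2 (×2 to match 2 CH3CHO(g) in the target): (2)·(-166.2) = -332.4 kJ/mol
Combining the equations, ΔH_rxn = (-1)·(-98.0) + (2)·(-166.2) = -234.4 kJ/mol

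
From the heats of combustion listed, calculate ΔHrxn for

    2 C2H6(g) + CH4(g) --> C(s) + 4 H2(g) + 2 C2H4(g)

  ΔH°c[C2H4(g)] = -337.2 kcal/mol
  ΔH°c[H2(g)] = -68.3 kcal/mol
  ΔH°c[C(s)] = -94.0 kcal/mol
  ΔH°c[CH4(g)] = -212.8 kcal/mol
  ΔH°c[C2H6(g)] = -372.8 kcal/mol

ΔHrxn = 83.2 kcal/mol

Using ΔH = Σ nΔHc°(reactants) − Σ nΔHc°(products):
= [2·(-372.8) + 1·(-212.8)] − [1·(-94.0) + 4·(-68.3) + 2·(-337.2)]
= 83.2 kcal/mol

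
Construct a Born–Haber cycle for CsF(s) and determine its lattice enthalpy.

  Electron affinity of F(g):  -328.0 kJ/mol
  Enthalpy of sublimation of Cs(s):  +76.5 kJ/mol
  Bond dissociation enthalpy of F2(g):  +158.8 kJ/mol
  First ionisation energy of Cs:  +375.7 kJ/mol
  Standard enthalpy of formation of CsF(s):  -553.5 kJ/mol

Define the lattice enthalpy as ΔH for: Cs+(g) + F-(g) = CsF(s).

U = -757.1 kJ/mol

ΔHf° = 1·ΔHsub + 1·(ΣIE) + 1/2·D(F2) + 1·EA + U
-553.5 = 1·(+76.5) + 1·(+375.7) + 1/2·(+158.8) + 1·(-328.0) + U
U = -553.5 − (+203.6) = -757.1 kJ/mol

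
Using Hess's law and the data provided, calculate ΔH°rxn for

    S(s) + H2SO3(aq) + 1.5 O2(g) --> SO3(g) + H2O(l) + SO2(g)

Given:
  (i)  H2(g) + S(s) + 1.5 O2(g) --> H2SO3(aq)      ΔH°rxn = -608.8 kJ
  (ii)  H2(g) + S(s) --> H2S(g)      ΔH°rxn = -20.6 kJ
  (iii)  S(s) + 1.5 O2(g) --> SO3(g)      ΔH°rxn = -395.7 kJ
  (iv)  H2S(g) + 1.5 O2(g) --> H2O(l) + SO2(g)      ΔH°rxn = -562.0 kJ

(i) reversed (reverse to put H2SO3(aq) on the reactant side): +608.8 kJ
(ii) as written: -20.6 kJ
(iii) as written (SO3(g) already on the product side): -395.7 kJ
(iv) as written (H2O(l) already on the product side): -562.0 kJ
Combining the equations, ΔH°rxn = (-1)·(-608.8) + (1)·(-20.6) + (1)·(-395.7) + (1)·(-562.0) = -369.5 kJ

ΔH°rxn = -369.5 kJ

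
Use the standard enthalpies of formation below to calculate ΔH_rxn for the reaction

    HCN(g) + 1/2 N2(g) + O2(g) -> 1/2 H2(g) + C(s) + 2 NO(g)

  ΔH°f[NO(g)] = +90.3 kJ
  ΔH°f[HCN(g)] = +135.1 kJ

ΔH_rxn = 45.5 kJ

Products: 1/2·(+0.0) + 1·(+0.0) + 2·(+90.3) = +180.6
Reactants: 1·(+135.1) + 1/2·(+0.0) + 1·(+0.0) = +135.1
ΔH_rxn = (+180.6) − (+135.1) = 45.5 kJ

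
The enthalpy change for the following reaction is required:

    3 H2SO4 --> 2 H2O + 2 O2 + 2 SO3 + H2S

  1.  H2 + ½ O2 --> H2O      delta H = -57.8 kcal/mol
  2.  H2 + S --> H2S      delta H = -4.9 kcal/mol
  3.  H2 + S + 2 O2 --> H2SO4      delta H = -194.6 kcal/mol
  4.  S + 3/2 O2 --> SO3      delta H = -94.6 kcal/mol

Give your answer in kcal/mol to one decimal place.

eq. 1 × 2: (2)·(-57.8) = -115.6 kcal/mol
eq. 2 as written: -4.9 kcal/mol
eq. 3 reversed and × 3: (-3)·(-194.6) = +583.8 kcal/mol
eq. 4 × 2: (2)·(-94.6) = -189.2 kcal/mol
delta H = (-115.6) + (-4.9) + (+583.8) + (-189.2) = 274.1 kcal/mol

delta H = 274.1 kcal/mol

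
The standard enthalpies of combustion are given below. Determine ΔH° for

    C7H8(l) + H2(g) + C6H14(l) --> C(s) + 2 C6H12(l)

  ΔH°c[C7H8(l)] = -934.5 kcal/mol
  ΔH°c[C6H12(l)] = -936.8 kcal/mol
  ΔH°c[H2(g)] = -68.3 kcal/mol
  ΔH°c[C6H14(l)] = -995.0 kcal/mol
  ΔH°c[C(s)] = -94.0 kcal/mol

ΔH° = -30.2 kcal/mol

With combustion enthalpies, reactants minus products:
= [1·(-934.5) + 1·(-68.3) + 1·(-995.0)] − [1·(-94.0) + 2·(-936.8)]
= -30.2 kcal/mol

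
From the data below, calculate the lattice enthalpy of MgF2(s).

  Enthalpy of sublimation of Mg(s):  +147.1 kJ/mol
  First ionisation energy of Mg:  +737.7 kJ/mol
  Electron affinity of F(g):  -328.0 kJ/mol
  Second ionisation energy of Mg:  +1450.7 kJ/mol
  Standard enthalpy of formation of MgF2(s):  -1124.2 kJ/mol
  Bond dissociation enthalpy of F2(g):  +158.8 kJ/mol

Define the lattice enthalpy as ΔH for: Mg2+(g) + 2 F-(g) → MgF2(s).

ΔHf° = 1·ΔHsub + 1·(ΣIE) + 1·D(F2) + 2·EA + U
-1124.2 = 1·(+147.1) + 1·(+2188.4) + 1·(+158.8) + 2·(-328.0) + U
U = -1124.2 − (+1838.3) = -2962.5 kJ/mol

U = -2962.5 kJ/mol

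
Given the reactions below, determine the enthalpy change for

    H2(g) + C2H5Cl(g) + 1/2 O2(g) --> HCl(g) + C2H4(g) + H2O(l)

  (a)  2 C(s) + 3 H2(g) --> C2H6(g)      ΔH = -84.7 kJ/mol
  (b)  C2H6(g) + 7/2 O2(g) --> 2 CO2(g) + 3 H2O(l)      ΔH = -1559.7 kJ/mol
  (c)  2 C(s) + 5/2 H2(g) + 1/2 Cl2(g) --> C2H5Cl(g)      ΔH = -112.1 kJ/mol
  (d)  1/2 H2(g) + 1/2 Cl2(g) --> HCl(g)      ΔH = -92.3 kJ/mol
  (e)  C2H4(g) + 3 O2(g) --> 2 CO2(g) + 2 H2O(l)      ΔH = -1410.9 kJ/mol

ΔH = -213.7 kJ/mol

(a) as written: -84.7 kJ/mol
(b) as written: -1559.7 kJ/mol
(c) reversed: +112.1 kJ/mol
(d) as written: -92.3 kJ/mol
(e) reversed: +1410.9 kJ/mol
ΔH = (1)·(-84.7) + (1)·(-1559.7) + (-1)·(-112.1) + (1)·(-92.3) + (-1)·(-1410.9) = -213.7 kJ/mol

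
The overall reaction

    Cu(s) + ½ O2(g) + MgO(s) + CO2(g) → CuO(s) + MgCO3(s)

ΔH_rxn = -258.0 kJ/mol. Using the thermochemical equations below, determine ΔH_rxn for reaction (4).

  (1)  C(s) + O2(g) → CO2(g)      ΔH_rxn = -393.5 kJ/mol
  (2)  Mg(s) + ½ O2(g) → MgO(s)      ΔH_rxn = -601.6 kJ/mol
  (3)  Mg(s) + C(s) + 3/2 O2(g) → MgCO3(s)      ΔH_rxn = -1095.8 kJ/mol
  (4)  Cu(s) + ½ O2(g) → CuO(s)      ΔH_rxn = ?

ΔH_rxn = -157.3 kJ/mol

(1) reversed: +393.5 kJ/mol
(2) reversed: +601.6 kJ/mol
(3) as written: -1095.8 kJ/mol
(4) as written: contributes x
-258.0 = (+393.5) + (+601.6) + (-1095.8) + x
x = (-258.0 − (-100.7)) / (1) = -157.3 kJ/mol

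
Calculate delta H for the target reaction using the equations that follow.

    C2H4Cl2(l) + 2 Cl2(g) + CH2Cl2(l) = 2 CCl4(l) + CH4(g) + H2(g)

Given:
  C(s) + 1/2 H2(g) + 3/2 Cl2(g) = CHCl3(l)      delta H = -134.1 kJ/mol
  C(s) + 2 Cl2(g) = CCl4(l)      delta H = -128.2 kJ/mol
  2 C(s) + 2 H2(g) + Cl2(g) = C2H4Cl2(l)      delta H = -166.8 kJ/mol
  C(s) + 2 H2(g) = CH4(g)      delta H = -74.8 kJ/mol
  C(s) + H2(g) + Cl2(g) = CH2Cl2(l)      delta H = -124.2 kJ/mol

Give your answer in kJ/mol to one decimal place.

equation 1: not needed.
equation 2 × 2: (2)·(-128.2) = -256.4 kJ/mol
equation 3 reversed: +166.8 kJ/mol
equation 4 as written: -74.8 kJ/mol
equation 5 reversed: +124.2 kJ/mol
Combining the equations, delta H = (2)·(-128.2) + (-1)·(-166.8) + (1)·(-74.8) + (-1)·(-124.2) = -40.2 kJ/mol

delta H = -40.2 kJ/mol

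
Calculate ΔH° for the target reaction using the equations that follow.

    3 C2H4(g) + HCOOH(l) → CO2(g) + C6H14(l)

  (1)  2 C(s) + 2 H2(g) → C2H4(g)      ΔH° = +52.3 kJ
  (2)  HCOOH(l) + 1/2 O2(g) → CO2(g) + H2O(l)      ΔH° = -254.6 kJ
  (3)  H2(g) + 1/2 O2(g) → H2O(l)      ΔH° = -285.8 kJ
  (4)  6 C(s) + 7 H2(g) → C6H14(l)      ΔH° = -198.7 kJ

ΔH° = -324.4 kJ

(1) reversed and × 3: (-3)·(+52.3) = -156.9 kJ
(2) as written: -254.6 kJ
(3) reversed: +285.8 kJ
(4) as written: -198.7 kJ
ΔH° = (-156.9) + (-254.6) + (+285.8) + (-198.7) = -324.4 kJ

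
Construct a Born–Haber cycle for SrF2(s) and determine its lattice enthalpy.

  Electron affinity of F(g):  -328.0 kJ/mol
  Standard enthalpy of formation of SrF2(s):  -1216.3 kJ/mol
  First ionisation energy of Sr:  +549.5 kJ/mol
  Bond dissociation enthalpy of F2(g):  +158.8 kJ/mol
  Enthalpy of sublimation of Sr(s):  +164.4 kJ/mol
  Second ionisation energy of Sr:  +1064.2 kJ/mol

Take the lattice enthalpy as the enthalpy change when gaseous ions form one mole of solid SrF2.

U = -2497.2 kJ/mol

ΔHf° = 1·ΔHsub + 1·(ΣIE) + 1·D(F2) + 2·EA + U
-1216.3 = 1·(+164.4) + 1·(+1613.7) + 1·(+158.8) + 2·(-328.0) + U
U = -1216.3 − (+1280.9) = -2497.2 kJ/mol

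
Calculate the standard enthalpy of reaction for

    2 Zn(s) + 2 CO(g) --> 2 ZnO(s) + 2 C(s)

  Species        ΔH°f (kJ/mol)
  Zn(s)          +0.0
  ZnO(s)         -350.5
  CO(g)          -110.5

Products: 2·(-350.5) + 2·(+0.0) = -701.0
Reactants: 2·(+0.0) + 2·(-110.5) = -221.0
ΔHrxn = (-701.0) − (-221.0) = -480.0 kJ/mol

ΔHrxn = -480.0 kJ/mol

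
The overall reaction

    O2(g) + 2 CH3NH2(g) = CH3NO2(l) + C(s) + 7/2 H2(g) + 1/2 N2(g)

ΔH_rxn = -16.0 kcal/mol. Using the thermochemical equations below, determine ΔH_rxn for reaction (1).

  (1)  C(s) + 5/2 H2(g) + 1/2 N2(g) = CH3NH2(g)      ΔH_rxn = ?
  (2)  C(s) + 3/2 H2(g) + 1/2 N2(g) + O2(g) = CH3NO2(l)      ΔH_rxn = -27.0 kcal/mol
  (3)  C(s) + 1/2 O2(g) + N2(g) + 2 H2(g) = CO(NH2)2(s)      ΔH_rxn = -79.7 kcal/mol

(1) reversed and × 2 (CH3NH2(g) must end up as a reactant; ×2 to match 2 CH3NH2(g) in the target): contributes −2·x
(2) as written (CH3NO2(l) already on the product side): -27.0 kcal/mol
(3): not needed (CO(NH2)2(s) appears nowhere else).
-16.0 = (-27.0) − 2·x
x = (-16.0 − (-27.0)) / (-2) = -5.5 kcal/mol

ΔH_rxn = -5.5 kcal/mol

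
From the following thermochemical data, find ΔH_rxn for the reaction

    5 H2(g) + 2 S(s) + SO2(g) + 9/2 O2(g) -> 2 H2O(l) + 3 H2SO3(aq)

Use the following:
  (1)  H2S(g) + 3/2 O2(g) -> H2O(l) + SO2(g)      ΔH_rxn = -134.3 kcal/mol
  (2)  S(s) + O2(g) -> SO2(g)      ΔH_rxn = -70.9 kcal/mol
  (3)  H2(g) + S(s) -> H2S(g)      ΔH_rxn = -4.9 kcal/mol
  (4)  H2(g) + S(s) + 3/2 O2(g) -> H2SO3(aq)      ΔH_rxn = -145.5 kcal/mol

ΔH_rxn = -502.2 kcal/mol

(1) × 2: (2)·(-134.3) = -268.6 kcal/mol
(2) reversed and × 3: (-3)·(-70.9) = +212.7 kcal/mol
(3) × 2: (2)·(-4.9) = -9.8 kcal/mol
(4) × 3: (3)·(-145.5) = -436.5 kcal/mol
By Hess's law, ΔH_rxn = (-268.6) + (+212.7) + (-9.8) + (-436.5) = -502.2 kcal/mol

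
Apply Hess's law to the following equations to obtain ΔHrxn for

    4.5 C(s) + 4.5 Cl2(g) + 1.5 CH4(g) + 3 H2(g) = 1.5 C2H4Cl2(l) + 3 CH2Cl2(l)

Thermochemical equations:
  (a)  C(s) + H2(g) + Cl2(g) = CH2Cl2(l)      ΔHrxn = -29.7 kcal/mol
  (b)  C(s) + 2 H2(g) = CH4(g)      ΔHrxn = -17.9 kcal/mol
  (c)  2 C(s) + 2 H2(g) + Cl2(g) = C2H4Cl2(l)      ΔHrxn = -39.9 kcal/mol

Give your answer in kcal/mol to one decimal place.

(a) × 3 (×3 to match 3 CH2Cl2(l) in the target): (3)·(-29.7) = -89.1 kcal/mol
(b) reversed and × 3/2 (CH4(g) must end up as a reactant; scale by 3/2 for the 3/2 CH4(g)): (-3/2)·(-17.9) = +26.85 kcal/mol
(c) × 3/2 (×3/2 to match 3/2 C2H4Cl2(l) in the target): (3/2)·(-39.9) = -59.85 kcal/mol
ΔHrxn = (3)·(-29.7) + (-3/2)·(-17.9) + (3/2)·(-39.9) = -122.1 kcal/mol

ΔHrxn = -122.1 kcal/mol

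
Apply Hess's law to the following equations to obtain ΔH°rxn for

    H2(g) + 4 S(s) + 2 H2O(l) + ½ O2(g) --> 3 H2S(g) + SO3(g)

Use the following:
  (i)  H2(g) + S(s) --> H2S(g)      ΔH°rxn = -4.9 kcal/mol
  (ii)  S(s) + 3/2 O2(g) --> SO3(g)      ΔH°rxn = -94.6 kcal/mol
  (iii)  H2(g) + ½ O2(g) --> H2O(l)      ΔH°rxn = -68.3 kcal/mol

ΔH°rxn = 27.3 kcal/mol

(i) × 3 (scale by 3 for the 3 H2S(g)): (3)·(-4.9) = -14.7 kcal/mol
(ii) as written (SO3(g) already on the product side): -94.6 kcal/mol
(iii) reversed and × 2 (H2O(l) must end up as a reactant; ×2 to match 2 H2O(l) in the target): (-2)·(-68.3) = +136.6 kcal/mol
ΔH°rxn = (3)·(-4.9) + (1)·(-94.6) + (-2)·(-68.3) = 27.3 kcal/mol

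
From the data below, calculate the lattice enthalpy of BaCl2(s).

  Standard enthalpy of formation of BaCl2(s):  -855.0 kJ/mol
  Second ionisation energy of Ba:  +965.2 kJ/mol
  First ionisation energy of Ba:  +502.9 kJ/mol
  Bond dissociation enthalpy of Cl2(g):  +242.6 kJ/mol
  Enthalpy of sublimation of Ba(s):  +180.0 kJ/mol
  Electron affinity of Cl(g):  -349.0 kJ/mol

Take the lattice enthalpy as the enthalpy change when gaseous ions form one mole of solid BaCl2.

ΔHf° = 1·ΔHsub + 1·(ΣIE) + 1·D(Cl2) + 2·EA + U
-855.0 = 1·(+180.0) + 1·(+1468.1) + 1·(+242.6) + 2·(-349.0) + U
U = -855.0 − (+1192.7) = -2047.7 kJ/mol

U = -2047.7 kJ/mol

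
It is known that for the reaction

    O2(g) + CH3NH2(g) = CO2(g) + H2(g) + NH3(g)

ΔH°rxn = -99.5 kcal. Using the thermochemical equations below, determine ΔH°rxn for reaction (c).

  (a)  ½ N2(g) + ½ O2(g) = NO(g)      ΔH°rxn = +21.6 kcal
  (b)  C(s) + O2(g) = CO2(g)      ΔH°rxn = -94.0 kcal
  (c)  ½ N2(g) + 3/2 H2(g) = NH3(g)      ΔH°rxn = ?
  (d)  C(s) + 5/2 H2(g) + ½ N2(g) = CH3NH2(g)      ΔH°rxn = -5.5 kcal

(a): not needed.
(b) as written: -94.0 kcal
(c) as written: contributes x
(d) reversed: +5.5 kcal
-99.5 = (-94.0) + (+5.5) + x
x = (-99.5 − (-88.5)) / (1) = -11.0 kcal

ΔH°rxn = -11.0 kcal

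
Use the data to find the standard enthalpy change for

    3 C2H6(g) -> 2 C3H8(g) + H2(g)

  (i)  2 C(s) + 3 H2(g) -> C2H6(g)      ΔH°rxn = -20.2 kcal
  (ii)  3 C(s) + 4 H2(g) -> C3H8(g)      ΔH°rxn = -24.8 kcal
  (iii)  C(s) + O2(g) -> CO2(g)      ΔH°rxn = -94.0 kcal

ΔH°rxn = 11.0 kcal

(i) reversed and × 3 (C2H6(g) must end up as a reactant; ×3 to match 3 C2H6(g) in the target): (-3)·(-20.2) = +60.6 kcal
(ii) × 2 (×2 to match 2 C3H8(g) in the target): (2)·(-24.8) = -49.6 kcal
(iii): not needed (CO2(g) appears nowhere else).
By Hess's law, ΔH°rxn = (+60.6) + (-49.6) = 11.0 kcal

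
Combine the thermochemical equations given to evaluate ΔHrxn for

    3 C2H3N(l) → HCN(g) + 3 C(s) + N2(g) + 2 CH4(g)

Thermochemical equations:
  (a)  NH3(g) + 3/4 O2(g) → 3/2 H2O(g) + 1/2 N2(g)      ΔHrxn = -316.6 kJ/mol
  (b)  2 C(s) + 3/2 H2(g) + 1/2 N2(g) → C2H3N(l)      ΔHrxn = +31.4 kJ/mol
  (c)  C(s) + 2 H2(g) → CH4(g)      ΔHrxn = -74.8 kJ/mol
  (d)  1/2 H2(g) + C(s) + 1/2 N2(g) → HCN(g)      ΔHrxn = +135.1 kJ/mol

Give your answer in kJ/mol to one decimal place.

(a): not needed (H2O(g) appears nowhere else).
(b) reversed and × 3 (reverse to put C2H3N(l) on the reactant side; ×3 to match 3 C2H3N(l) in the target): (-3)·(+31.4) = -94.2 kJ/mol
(c) × 2 (scale by 2 for the 2 CH4(g)): (2)·(-74.8) = -149.6 kJ/mol
(d) as written (HCN(g) already on the product side): +135.1 kJ/mol
By Hess's law, ΔHrxn = (-3)·(+31.4) + (2)·(-74.8) + (1)·(+135.1) = -108.7 kJ/mol

ΔHrxn = -108.7 kJ/mol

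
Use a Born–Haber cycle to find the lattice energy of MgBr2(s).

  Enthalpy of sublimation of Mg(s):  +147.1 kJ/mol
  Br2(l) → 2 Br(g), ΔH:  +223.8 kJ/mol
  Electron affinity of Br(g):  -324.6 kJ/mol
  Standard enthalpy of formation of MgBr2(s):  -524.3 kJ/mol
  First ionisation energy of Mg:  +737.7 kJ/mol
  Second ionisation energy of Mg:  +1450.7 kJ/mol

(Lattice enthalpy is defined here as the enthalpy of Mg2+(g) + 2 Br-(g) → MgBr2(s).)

U = -2434.4 kJ/mol

ΔHf° = 1·ΔHsub + 1·(ΣIE) + 1·D(Br2) + 2·EA + U
-524.3 = 1·(+147.1) + 1·(+2188.4) + 1·(+223.8) + 2·(-324.6) + U
U = -524.3 − (+1910.1) = -2434.4 kJ/mol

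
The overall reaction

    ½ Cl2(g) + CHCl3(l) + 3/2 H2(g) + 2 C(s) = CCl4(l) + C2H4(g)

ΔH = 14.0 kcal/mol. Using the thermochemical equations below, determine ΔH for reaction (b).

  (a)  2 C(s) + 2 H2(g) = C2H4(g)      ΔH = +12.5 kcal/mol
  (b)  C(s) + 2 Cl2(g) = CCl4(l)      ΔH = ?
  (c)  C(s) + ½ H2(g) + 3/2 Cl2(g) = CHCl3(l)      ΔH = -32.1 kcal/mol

ΔH = -30.6 kcal/mol

(a) as written: +12.5 kcal/mol
(b) as written: contributes x
(c) reversed: +32.1 kcal/mol
+14.0 = (+12.5) + (+32.1) + x
x = (+14.0 − (+44.6)) / (1) = -30.6 kcal/mol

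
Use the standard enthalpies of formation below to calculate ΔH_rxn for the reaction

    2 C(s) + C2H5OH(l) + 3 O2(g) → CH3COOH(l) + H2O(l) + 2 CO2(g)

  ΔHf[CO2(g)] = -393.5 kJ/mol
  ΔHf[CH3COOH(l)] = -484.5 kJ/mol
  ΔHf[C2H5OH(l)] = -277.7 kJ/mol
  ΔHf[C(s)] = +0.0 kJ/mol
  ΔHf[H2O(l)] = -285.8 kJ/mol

ΔH_rxn = -1279.6 kJ/mol

Products: 1·(-484.5) + 1·(-285.8) + 2·(-393.5) = -1557.3
Reactants: 2·(+0.0) + 1·(-277.7) + 3·(+0.0) = -277.7
ΔH_rxn = (-1557.3) − (-277.7) = -1279.6 kJ/mol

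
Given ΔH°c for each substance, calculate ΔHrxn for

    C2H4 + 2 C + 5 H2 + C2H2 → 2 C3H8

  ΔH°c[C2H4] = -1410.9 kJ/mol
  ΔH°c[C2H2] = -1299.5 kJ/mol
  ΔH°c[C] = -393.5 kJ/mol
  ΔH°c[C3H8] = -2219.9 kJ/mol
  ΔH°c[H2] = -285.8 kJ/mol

ΔHrxn = -486.6 kJ/mol

Using ΔH = Σ nΔHc°(reactants) − Σ nΔHc°(products):
= [1·(-1410.9) + 2·(-393.5) + 5·(-285.8) + 1·(-1299.5)] − [2·(-2219.9)]
= -486.6 kJ/mol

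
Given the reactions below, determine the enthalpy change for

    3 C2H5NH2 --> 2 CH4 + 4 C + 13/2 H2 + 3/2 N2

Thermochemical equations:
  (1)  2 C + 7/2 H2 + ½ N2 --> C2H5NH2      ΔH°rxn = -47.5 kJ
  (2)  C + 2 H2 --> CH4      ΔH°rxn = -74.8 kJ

(1) reversed and × 3 (C2H5NH2 must end up as a reactant; scale by 3 for the 3 C2H5NH2): (-3)·(-47.5) = +142.5 kJ
(2) × 2 (scale by 2 for the 2 CH4): (2)·(-74.8) = -149.6 kJ
Combining the equations, ΔH°rxn = (-3)·(-47.5) + (2)·(-74.8) = -7.1 kJ

ΔH°rxn = -7.1 kJ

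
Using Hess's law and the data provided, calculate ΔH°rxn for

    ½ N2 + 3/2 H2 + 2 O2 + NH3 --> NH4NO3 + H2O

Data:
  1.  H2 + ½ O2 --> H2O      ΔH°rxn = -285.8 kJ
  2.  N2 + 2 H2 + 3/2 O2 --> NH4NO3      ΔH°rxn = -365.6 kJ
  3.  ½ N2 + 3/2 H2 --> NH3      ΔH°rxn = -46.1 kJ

ΔH°rxn = -605.3 kJ

eq. 1 as written: -285.8 kJ
eq. 2 as written: -365.6 kJ
eq. 3 reversed: +46.1 kJ
ΔH°rxn = (1)·(-285.8) + (1)·(-365.6) + (-1)·(-46.1) = -605.3 kJ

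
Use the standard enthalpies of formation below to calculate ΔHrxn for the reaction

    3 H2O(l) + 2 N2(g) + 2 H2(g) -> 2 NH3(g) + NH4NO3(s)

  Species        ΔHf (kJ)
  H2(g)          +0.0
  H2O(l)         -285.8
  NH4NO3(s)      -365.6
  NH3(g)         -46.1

ΔHrxn = 399.6 kJ

Products: 2·(-46.1) + 1·(-365.6) = -457.8
Reactants: 3·(-285.8) + 2·(+0.0) + 2·(+0.0) = -857.4
ΔHrxn = (-457.8) − (-857.4) = 399.6 kJ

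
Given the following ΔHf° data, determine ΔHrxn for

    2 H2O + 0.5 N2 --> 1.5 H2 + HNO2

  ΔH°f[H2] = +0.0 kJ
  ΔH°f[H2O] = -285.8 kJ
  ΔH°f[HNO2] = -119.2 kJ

ΔHrxn = 452.4 kJ

Products: 3/2·(+0.0) + 1·(-119.2) = -119.2
Reactants: 2·(-285.8) + 1/2·(+0.0) = -571.6
ΔHrxn = (-119.2) − (-571.6) = 452.4 kJ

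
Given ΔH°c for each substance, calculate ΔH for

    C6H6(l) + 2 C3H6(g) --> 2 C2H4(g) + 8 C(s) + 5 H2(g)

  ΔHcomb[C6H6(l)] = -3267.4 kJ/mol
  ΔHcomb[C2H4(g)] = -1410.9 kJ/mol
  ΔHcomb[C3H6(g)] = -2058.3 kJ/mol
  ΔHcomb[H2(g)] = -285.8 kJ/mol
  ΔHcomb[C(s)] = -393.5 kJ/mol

Using ΔH = Σ nΔHc°(reactants) − Σ nΔHc°(products):
= [1·(-3267.4) + 2·(-2058.3)] − [2·(-1410.9) + 8·(-393.5) + 5·(-285.8)]
= 14.8 kJ/mol

ΔH = 14.8 kJ/mol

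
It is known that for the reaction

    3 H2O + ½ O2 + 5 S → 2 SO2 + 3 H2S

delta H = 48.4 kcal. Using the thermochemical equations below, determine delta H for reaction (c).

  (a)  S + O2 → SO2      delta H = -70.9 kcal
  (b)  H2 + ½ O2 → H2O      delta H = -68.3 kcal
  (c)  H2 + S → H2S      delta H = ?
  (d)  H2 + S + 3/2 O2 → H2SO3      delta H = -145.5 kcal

(a) × 2: (2)·(-70.9) = -141.8 kcal
(b) reversed and × 3: (-3)·(-68.3) = +204.9 kcal
(c) × 3: contributes 3·x
(d): not needed.
+48.4 = (-141.8) + (+204.9) + 3·x
x = (+48.4 − (+63.1)) / (3) = -4.9 kcal

delta H = -4.9 kcal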